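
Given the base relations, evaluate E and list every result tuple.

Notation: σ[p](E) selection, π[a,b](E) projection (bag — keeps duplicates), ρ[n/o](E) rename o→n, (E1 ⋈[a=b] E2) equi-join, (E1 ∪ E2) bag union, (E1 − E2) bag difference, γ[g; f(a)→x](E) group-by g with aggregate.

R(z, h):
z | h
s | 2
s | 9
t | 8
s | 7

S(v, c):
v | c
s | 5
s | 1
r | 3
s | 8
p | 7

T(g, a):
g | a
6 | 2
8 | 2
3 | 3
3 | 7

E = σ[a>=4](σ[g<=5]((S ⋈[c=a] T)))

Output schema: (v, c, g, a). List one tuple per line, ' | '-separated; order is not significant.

Per-node cardinality:
  S → 5
  T → 4
  (S ⋈[c=a] T) → 2
  σ[g<=5]((S ⋈[c=a] T)) → 2
  σ[a>=4](σ[g<=5]((S ⋈[c=a] T))) → 1

== RESULT ==
v | c | g | a
p | 7 | 3 | 7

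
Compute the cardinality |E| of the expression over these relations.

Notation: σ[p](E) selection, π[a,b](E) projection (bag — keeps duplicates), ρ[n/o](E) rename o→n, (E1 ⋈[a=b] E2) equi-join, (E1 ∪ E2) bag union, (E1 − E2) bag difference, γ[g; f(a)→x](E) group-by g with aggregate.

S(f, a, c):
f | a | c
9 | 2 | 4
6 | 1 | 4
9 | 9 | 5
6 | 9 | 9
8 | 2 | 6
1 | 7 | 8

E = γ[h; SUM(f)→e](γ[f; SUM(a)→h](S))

Row counts bottom-up:
  S → 6
  γ[f; SUM(a)→h](S) → 4
  γ[h; SUM(f)→e](γ[f; SUM(a)→h](S)) → 4

|E| = 4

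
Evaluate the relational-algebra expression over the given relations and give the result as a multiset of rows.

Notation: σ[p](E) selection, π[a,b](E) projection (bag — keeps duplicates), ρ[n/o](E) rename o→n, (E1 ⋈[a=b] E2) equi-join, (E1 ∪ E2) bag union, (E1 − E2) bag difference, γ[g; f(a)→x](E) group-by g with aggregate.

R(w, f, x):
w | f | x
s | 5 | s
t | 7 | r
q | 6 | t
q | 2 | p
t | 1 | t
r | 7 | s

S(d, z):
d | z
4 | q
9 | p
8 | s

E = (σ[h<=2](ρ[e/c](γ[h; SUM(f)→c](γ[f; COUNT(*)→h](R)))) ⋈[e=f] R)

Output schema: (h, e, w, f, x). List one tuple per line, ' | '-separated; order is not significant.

Stepwise |·|:
  R → 6
  γ[f; COUNT(*)→h](R) → 5
  γ[h; SUM(f)→c](γ[f; COUNT(*)→h](R)) → 2
  ρ[e/c](γ[h; SUM(f)→c](γ[f; COUNT(*)→h](R))) → 2
  σ[h<=2](ρ[e/c](γ[h; SUM(f)→c](γ[f; COUNT(*)→h](R)))) → 2
  R → 6
  (σ[h<=2](ρ[e/c](γ[h; SUM(f)→c](γ[f; COUNT(*)→h](R)))) ⋈[e=f] R) → 2

== RESULT ==
h | e | w | f | x
2 | 7 | r | 7 | s
2 | 7 | t | 7 | r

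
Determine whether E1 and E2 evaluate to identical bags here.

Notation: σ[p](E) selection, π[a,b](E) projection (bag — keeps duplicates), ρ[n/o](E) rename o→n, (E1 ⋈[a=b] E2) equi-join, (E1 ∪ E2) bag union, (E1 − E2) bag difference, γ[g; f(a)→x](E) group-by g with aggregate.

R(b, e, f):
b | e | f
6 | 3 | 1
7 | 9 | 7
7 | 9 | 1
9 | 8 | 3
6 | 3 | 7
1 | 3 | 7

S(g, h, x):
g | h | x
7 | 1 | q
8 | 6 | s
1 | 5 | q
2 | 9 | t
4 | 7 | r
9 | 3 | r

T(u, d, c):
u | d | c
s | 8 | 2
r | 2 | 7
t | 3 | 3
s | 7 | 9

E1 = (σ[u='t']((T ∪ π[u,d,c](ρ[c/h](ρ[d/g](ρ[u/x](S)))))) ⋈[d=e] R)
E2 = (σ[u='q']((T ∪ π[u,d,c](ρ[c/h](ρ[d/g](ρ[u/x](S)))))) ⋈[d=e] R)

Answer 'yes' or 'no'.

E1 per-node cardinality:
  T → 4
  S → 6
  ρ[u/x](S) → 6
  ρ[d/g](ρ[u/x](S)) → 6
  ρ[c/h](ρ[d/g](ρ[u/x](S))) → 6
  π[u,d,c](ρ[c/h](ρ[d/g](ρ[u/x](S)))) → 6
  (T ∪ π[u,d,c](ρ[c/h](ρ[d/g](ρ[u/x](S))))) → 10
  σ[u='t']((T ∪ π[u,d,c](ρ[c/h](ρ[d/g](ρ[u/x](S)))))) → 2
  R → 6
  (σ[u='t']((T ∪ π[u,d,c](ρ[c/h](ρ[d/g](ρ[u/x](S)))))) ⋈[d=e] R) → 3
E2 per-node cardinality:
  T → 4
  S → 6
  ρ[u/x](S) → 6
  ρ[d/g](ρ[u/x](S)) → 6
  ρ[c/h](ρ[d/g](ρ[u/x](S))) → 6
  π[u,d,c](ρ[c/h](ρ[d/g](ρ[u/x](S)))) → 6
  (T ∪ π[u,d,c](ρ[c/h](ρ[d/g](ρ[u/x](S))))) → 10
  σ[u='q']((T ∪ π[u,d,c](ρ[c/h](ρ[d/g](ρ[u/x](S)))))) → 2
  R → 6
  (σ[u='q']((T ∪ π[u,d,c](ρ[c/h](ρ[d/g](ρ[u/x](S)))))) ⋈[d=e] R) → 0

E1 result:
u | d | c | b | e | f
t | 3 | 3 | 1 | 3 | 7
t | 3 | 3 | 6 | 3 | 1
t | 3 | 3 | 6 | 3 | 7
E2 result:
u | d | c | b | e | f
(0 rows)
Witness: ('t', 3, 3, 6, 3, 7) appears 1× in E1 but 0× in E2.

no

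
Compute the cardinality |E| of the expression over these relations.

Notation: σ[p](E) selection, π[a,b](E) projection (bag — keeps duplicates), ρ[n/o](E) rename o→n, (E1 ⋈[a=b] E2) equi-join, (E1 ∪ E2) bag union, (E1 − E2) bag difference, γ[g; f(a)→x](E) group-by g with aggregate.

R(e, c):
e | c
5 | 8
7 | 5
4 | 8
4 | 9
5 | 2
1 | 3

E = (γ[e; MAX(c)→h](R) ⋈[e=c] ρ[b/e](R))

Subexpression sizes:
  R → 6
  γ[e; MAX(c)→h](R) → 4
  R → 6
  ρ[b/e](R) → 6
  (γ[e; MAX(c)→h](R) ⋈[e=c] ρ[b/e](R)) → 1

|E| = 1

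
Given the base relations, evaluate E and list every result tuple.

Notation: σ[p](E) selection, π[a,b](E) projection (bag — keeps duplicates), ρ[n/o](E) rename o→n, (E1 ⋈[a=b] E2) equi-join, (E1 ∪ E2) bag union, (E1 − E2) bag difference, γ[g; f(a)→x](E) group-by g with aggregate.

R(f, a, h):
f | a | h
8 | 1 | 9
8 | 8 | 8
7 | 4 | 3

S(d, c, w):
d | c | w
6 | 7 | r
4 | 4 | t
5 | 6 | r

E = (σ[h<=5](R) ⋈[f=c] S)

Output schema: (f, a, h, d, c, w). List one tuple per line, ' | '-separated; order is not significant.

Row counts bottom-up:
  R → 3
  σ[h<=5](R) → 1
  S → 3
  (σ[h<=5](R) ⋈[f=c] S) → 1

== RESULT ==
f | a | h | d | c | w
7 | 4 | 3 | 6 | 7 | r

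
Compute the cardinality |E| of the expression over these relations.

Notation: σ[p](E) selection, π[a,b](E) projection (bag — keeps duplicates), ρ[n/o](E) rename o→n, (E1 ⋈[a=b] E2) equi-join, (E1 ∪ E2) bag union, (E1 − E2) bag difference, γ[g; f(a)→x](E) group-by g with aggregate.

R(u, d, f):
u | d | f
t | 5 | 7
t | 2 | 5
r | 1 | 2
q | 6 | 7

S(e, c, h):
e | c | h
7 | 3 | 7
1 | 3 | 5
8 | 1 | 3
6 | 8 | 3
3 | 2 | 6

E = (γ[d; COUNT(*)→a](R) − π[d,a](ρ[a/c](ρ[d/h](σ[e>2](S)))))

Stepwise |·|:
  R → 4
  γ[d; COUNT(*)→a](R) → 4
  S → 5
  σ[e>2](S) → 4
  ρ[d/h](σ[e>2](S)) → 4
  ρ[a/c](ρ[d/h](σ[e>2](S))) → 4
  π[d,a](ρ[a/c](ρ[d/h](σ[e>2](S)))) → 4
  (γ[d; COUNT(*)→a](R) − π[d,a](ρ[a/c](ρ[d/h](σ[e>2](S))))) → 4

|E| = 4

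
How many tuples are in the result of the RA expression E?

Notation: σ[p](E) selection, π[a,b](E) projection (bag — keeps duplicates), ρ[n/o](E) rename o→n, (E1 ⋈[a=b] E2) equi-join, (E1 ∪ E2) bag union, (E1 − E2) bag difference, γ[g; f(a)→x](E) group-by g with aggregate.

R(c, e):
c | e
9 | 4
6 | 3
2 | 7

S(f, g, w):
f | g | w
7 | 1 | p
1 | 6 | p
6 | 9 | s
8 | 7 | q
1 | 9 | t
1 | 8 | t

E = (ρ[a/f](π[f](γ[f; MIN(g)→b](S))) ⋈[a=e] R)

Row counts bottom-up:
  S → 6
  γ[f; MIN(g)→b](S) → 4
  π[f](γ[f; MIN(g)→b](S)) → 4
  ρ[a/f](π[f](γ[f; MIN(g)→b](S))) → 4
  R → 3
  (ρ[a/f](π[f](γ[f; MIN(g)→b](S))) ⋈[a=e] R) → 1

|E| = 1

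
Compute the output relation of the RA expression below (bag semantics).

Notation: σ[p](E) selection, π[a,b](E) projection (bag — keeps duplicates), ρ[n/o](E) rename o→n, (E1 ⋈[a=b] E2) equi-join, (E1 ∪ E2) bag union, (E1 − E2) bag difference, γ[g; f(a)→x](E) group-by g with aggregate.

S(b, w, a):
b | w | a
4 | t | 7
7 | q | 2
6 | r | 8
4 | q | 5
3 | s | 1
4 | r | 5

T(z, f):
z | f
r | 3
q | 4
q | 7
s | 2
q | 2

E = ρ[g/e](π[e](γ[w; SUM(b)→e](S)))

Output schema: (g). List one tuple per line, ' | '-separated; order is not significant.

Subexpression sizes:
  S → 6
  γ[w; SUM(b)→e](S) → 4
  π[e](γ[w; SUM(b)→e](S)) → 4
  ρ[g/e](π[e](γ[w; SUM(b)→e](S))) → 4

== RESULT ==
g
3
4
10
11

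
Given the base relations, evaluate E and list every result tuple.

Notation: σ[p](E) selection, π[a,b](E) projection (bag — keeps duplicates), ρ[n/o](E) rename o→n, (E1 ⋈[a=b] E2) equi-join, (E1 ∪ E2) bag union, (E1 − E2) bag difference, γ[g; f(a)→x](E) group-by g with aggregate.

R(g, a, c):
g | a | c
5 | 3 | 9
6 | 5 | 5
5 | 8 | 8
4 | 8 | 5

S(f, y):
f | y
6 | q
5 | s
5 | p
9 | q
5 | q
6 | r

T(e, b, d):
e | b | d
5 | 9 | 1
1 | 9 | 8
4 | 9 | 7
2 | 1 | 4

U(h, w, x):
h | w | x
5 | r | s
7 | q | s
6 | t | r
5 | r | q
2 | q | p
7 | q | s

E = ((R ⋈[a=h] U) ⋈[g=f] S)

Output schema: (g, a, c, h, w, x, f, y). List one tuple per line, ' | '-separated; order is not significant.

Per-node cardinality:
  R → 4
  U → 6
  (R ⋈[a=h] U) → 2
  S → 6
  ((R ⋈[a=h] U) ⋈[g=f] S) → 4

== RESULT ==
g | a | c | h | w | x | f | y
6 | 5 | 5 | 5 | r | q | 6 | q
6 | 5 | 5 | 5 | r | q | 6 | r
6 | 5 | 5 | 5 | r | s | 6 | q
6 | 5 | 5 | 5 | r | s | 6 | r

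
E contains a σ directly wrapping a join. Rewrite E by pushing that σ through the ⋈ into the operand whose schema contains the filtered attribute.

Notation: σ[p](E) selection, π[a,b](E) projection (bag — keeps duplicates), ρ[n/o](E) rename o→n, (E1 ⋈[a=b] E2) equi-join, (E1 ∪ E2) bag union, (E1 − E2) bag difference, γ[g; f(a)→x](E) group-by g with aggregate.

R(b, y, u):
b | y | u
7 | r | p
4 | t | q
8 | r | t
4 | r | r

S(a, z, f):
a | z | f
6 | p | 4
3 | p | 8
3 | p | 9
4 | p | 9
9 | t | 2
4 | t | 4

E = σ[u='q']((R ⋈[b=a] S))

σ filters on u, owned by the left side.
E' = (σ[u='q'](R) ⋈[b=a] S)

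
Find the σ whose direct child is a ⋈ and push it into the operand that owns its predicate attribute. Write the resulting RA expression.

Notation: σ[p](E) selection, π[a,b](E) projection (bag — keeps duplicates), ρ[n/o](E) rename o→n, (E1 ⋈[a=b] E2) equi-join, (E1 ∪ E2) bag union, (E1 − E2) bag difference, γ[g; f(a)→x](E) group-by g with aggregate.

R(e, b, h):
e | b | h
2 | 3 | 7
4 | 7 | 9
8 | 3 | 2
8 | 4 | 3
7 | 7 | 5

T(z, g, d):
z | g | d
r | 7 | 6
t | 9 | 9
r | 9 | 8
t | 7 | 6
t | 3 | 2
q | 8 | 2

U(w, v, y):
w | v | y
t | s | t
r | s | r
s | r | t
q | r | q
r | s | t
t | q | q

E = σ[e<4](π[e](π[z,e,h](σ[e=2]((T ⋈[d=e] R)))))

σ filters on e, owned by the right side.
E' = σ[e<4](π[e](π[z,e,h]((T ⋈[d=e] σ[e=2](R)))))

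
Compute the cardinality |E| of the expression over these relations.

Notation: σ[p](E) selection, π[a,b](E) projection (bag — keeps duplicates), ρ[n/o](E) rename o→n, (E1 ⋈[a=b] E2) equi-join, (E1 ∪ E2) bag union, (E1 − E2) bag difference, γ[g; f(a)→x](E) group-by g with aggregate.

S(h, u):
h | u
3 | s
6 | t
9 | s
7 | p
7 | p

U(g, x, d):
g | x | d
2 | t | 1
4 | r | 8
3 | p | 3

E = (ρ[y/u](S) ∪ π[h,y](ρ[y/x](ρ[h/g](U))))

Stepwise |·|:
  S → 5
  ρ[y/u](S) → 5
  U → 3
  ρ[h/g](U) → 3
  ρ[y/x](ρ[h/g](U)) → 3
  π[h,y](ρ[y/x](ρ[h/g](U))) → 3
  (ρ[y/u](S) ∪ π[h,y](ρ[y/x](ρ[h/g](U)))) → 8

|E| = 8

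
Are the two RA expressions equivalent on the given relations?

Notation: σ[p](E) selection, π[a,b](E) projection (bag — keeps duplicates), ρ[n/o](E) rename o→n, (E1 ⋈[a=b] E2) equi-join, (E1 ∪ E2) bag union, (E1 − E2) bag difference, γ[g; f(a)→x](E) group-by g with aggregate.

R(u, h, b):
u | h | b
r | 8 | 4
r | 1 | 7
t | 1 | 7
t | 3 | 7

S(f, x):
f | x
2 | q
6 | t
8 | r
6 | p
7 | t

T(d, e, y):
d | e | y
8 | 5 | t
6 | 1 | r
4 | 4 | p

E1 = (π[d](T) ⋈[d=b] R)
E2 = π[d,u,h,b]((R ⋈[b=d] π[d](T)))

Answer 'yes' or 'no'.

E1 stepwise |·|:
  T → 3
  π[d](T) → 3
  R → 4
  (π[d](T) ⋈[d=b] R) → 1
E2 stepwise |·|:
  R → 4
  T → 3
  π[d](T) → 3
  (R ⋈[b=d] π[d](T)) → 1
  π[d,u,h,b]((R ⋈[b=d] π[d](T))) → 1

E1 and E2 produce the same multiset:
d | u | h | b
4 | r | 8 | 4

yes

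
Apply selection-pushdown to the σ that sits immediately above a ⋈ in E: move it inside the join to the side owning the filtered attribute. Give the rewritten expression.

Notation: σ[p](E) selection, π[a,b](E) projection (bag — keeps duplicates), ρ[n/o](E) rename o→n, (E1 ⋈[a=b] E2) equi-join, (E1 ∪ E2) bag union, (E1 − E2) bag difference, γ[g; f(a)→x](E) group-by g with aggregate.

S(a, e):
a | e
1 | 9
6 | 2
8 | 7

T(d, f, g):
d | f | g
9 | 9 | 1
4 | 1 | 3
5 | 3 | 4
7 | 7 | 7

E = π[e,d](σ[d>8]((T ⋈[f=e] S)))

σ filters on d, owned by the left side.
E' = π[e,d]((σ[d>8](T) ⋈[f=e] S))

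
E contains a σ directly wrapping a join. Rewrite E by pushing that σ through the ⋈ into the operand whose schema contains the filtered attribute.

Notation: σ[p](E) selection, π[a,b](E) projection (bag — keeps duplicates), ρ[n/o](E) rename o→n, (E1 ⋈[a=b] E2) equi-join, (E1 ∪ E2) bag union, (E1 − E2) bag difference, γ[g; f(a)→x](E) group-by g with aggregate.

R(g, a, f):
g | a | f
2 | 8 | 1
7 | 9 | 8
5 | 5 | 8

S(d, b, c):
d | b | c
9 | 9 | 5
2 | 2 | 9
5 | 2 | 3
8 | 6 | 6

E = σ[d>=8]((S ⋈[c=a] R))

σ filters on d, owned by the left side.
E' = (σ[d>=8](S) ⋈[c=a] R)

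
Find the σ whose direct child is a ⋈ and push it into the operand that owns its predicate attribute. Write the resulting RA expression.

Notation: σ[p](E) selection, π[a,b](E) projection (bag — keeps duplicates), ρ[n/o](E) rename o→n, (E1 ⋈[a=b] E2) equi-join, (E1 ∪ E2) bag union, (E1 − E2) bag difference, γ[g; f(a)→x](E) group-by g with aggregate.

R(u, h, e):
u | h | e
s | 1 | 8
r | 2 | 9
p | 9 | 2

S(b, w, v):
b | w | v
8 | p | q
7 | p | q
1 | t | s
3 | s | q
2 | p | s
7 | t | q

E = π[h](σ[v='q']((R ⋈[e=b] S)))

σ filters on v, owned by the right side.
E' = π[h]((R ⋈[e=b] σ[v='q'](S)))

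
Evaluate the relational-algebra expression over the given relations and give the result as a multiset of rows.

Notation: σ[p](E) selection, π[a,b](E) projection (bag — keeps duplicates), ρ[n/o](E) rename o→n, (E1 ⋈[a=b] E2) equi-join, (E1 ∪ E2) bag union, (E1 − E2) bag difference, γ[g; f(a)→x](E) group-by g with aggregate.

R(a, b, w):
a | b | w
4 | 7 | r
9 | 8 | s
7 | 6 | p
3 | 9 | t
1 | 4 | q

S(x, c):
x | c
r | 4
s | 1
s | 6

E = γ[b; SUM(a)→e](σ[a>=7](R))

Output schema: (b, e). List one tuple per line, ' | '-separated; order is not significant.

Stepwise |·|:
  R → 5
  σ[a>=7](R) → 2
  γ[b; SUM(a)→e](σ[a>=7](R)) → 2

== RESULT ==
b | e
6 | 7
8 | 9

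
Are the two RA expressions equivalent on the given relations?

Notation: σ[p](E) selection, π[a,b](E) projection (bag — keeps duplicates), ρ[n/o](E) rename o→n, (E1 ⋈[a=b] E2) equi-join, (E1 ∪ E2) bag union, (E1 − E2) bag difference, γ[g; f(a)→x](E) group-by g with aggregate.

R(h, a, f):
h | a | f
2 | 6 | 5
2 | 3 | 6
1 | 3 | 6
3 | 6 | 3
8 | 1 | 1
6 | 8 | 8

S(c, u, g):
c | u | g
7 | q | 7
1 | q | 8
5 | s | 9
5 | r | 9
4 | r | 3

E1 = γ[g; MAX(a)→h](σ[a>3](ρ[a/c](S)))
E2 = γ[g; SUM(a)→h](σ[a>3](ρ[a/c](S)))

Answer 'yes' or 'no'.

E1 per-node cardinality:
  S → 5
  ρ[a/c](S) → 5
  σ[a>3](ρ[a/c](S)) → 4
  γ[g; MAX(a)→h](σ[a>3](ρ[a/c](S))) → 3
E2 per-node cardinality:
  S → 5
  ρ[a/c](S) → 5
  σ[a>3](ρ[a/c](S)) → 4
  γ[g; SUM(a)→h](σ[a>3](ρ[a/c](S))) → 3

E1 result:
g | h
3 | 4
7 | 7
9 | 5
E2 result:
g | h
3 | 4
7 | 7
9 | 10
Witness: (9, 10) appears 0× in E1 but 1× in E2.

no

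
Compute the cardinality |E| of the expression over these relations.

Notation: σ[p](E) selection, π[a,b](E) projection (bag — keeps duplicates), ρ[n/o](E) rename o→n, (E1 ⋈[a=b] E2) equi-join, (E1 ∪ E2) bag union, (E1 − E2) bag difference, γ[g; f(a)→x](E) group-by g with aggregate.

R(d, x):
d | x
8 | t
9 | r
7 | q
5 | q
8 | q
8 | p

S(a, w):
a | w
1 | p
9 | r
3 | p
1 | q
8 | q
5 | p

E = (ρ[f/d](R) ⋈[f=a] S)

Row counts bottom-up:
  R → 6
  ρ[f/d](R) → 6
  S → 6
  (ρ[f/d](R) ⋈[f=a] S) → 5

|E| = 5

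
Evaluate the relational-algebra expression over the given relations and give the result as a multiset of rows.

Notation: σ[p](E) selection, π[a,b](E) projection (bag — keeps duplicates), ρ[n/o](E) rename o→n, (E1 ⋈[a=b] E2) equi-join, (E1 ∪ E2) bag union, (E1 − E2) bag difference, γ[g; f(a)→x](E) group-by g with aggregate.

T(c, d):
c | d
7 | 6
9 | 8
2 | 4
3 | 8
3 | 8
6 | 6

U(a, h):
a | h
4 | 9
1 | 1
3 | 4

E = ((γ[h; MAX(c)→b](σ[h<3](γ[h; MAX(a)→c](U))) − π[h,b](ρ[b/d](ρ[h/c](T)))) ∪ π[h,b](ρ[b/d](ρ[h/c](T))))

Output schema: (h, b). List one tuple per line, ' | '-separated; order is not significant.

Per-node cardinality:
  U → 3
  γ[h; MAX(a)→c](U) → 3
  σ[h<3](γ[h; MAX(a)→c](U)) → 1
  γ[h; MAX(c)→b](σ[h<3](γ[h; MAX(a)→c](U))) → 1
  T → 6
  ρ[h/c](T) → 6
  ρ[b/d](ρ[h/c](T)) → 6
  π[h,b](ρ[b/d](ρ[h/c](T))) → 6
  (γ[h; MAX(c)→b](σ[h<3](γ[h; MAX(a)→c](U))) − π[h,b](ρ[b/d](ρ[h/c](T)))) → 1
  T → 6
  ρ[h/c](T) → 6
  ρ[b/d](ρ[h/c](T)) → 6
  π[h,b](ρ[b/d](ρ[h/c](T))) → 6
  ((γ[h; MAX(c)→b](σ[h<3](γ[h; MAX(a)→c](U))) − π[h,b](ρ[b/d](ρ[h/c](T)))) ∪ π[h,b](ρ[b/d](ρ[h/c](T)))) → 7

== RESULT ==
h | b
1 | 1
2 | 4
3 | 8
3 | 8
6 | 6
7 | 6
9 | 8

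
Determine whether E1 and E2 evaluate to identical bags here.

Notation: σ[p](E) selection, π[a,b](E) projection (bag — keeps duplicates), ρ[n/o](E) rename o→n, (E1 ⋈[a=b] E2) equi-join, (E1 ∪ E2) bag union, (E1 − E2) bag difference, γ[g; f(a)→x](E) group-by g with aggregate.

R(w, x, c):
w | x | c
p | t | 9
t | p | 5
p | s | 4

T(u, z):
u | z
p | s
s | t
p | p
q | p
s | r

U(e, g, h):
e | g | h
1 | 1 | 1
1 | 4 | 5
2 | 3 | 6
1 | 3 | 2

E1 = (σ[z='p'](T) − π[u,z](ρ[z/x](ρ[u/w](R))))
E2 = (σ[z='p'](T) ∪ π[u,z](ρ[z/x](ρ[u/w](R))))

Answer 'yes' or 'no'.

E1 stepwise |·|:
  T → 5
  σ[z='p'](T) → 2
  R → 3
  ρ[u/w](R) → 3
  ρ[z/x](ρ[u/w](R)) → 3
  π[u,z](ρ[z/x](ρ[u/w](R))) → 3
  (σ[z='p'](T) − π[u,z](ρ[z/x](ρ[u/w](R)))) → 2
E2 stepwise |·|:
  T → 5
  σ[z='p'](T) → 2
  R → 3
  ρ[u/w](R) → 3
  ρ[z/x](ρ[u/w](R)) → 3
  π[u,z](ρ[z/x](ρ[u/w](R))) → 3
  (σ[z='p'](T) ∪ π[u,z](ρ[z/x](ρ[u/w](R)))) → 5

E1 result:
u | z
p | p
q | p
E2 result:
u | z
p | p
p | s
p | t
q | p
t | p
Witness: ('t', 'p') appears 0× in E1 but 1× in E2.

no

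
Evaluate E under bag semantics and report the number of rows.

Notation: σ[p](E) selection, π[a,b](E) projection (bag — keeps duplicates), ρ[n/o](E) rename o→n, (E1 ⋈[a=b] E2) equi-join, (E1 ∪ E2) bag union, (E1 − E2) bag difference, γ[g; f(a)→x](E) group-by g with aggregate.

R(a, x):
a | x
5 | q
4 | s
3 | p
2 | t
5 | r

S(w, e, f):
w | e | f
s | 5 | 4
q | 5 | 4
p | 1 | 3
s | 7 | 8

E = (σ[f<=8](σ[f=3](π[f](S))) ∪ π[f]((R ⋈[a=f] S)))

Subexpression sizes:
  S → 4
  π[f](S) → 4
  σ[f=3](π[f](S)) → 1
  σ[f<=8](σ[f=3](π[f](S))) → 1
  R → 5
  S → 4
  (R ⋈[a=f] S) → 3
  π[f]((R ⋈[a=f] S)) → 3
  (σ[f<=8](σ[f=3](π[f](S))) ∪ π[f]((R ⋈[a=f] S))) → 4

|E| = 4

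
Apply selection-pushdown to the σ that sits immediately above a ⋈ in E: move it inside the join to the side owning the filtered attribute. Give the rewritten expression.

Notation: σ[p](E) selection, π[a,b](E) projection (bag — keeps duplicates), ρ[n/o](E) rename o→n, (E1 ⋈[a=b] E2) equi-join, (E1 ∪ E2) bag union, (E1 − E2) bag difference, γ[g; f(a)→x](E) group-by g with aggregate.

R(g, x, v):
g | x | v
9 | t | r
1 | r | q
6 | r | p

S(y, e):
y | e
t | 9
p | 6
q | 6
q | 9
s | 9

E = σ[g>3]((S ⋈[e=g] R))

σ filters on g, owned by the right side.
E' = (S ⋈[e=g] σ[g>3](R))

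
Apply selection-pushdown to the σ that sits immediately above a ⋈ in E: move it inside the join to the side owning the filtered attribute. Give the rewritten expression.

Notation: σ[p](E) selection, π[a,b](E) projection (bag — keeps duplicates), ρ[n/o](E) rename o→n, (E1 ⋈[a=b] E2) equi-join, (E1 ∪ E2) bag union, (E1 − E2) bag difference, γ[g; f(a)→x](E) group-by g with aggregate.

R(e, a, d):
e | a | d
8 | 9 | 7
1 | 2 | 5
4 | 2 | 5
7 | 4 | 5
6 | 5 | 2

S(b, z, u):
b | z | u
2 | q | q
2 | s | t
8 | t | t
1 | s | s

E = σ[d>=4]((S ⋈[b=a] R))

σ filters on d, owned by the right side.
E' = (S ⋈[b=a] σ[d>=4](R))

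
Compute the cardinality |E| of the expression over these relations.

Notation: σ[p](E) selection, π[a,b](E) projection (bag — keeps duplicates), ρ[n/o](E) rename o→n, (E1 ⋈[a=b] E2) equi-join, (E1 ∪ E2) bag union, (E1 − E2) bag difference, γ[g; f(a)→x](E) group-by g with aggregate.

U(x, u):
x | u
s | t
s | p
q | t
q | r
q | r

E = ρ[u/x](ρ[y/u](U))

Per-node cardinality:
  U → 5
  ρ[y/u](U) → 5
  ρ[u/x](ρ[y/u](U)) → 5

|E| = 5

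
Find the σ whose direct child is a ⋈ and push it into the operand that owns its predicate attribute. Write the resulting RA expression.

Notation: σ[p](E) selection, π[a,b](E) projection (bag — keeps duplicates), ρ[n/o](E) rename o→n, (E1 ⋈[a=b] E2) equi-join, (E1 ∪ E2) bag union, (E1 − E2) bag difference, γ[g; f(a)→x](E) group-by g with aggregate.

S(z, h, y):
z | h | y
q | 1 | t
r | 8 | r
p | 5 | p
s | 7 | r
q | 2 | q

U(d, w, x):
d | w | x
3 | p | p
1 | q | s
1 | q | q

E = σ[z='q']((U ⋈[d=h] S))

σ filters on z, owned by the right side.
E' = (U ⋈[d=h] σ[z='q'](S))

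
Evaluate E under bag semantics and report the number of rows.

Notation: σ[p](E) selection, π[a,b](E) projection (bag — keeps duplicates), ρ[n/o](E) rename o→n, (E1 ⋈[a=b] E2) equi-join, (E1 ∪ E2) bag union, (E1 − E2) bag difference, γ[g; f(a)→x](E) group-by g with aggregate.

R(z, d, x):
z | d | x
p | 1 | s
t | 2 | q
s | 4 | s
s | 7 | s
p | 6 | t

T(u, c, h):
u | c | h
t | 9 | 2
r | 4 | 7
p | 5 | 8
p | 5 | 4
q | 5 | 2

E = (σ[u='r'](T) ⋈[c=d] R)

Per-node cardinality:
  T → 5
  σ[u='r'](T) → 1
  R → 5
  (σ[u='r'](T) ⋈[c=d] R) → 1

|E| = 1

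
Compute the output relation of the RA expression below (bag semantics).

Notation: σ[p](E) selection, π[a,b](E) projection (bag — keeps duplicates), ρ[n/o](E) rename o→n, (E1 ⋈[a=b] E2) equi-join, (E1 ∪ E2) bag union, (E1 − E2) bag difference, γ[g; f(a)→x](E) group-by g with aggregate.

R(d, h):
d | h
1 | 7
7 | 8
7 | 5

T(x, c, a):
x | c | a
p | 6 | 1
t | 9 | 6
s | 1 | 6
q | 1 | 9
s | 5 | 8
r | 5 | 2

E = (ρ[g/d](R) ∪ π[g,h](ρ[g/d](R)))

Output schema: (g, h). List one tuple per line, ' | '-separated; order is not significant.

Subexpression sizes:
  R → 3
  ρ[g/d](R) → 3
  R → 3
  ρ[g/d](R) → 3
  π[g,h](ρ[g/d](R)) → 3
  (ρ[g/d](R) ∪ π[g,h](ρ[g/d](R))) → 6

== RESULT ==
g | h
1 | 7
1 | 7
7 | 5
7 | 5
7 | 8
7 | 8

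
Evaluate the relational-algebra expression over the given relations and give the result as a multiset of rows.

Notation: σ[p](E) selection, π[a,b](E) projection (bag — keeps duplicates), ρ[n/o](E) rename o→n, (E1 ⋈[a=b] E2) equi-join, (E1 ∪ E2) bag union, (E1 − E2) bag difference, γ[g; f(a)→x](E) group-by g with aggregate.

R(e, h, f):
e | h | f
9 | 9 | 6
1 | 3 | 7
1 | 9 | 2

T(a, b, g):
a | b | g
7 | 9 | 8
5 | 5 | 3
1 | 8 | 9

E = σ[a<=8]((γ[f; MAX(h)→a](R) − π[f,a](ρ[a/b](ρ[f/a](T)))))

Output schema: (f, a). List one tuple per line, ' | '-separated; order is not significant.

Subexpression sizes:
  R → 3
  γ[f; MAX(h)→a](R) → 3
  T → 3
  ρ[f/a](T) → 3
  ρ[a/b](ρ[f/a](T)) → 3
  π[f,a](ρ[a/b](ρ[f/a](T))) → 3
  (γ[f; MAX(h)→a](R) − π[f,a](ρ[a/b](ρ[f/a](T)))) → 3
  σ[a<=8]((γ[f; MAX(h)→a](R) − π[f,a](ρ[a/b](ρ[f/a](T))))) → 1

== RESULT ==
f | a
7 | 3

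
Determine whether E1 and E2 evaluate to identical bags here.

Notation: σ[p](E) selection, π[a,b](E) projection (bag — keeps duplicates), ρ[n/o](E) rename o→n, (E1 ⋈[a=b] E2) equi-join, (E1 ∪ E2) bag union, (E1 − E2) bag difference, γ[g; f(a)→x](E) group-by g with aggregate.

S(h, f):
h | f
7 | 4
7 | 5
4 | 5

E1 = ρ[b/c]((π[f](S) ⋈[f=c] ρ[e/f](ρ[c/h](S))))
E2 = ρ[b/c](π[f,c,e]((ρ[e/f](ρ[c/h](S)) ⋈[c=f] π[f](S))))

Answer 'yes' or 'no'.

E1 row counts bottom-up:
  S → 3
  π[f](S) → 3
  S → 3
  ρ[c/h](S) → 3
  ρ[e/f](ρ[c/h](S)) → 3
  (π[f](S) ⋈[f=c] ρ[e/f](ρ[c/h](S))) → 1
  ρ[b/c]((π[f](S) ⋈[f=c] ρ[e/f](ρ[c/h](S)))) → 1
E2 row counts bottom-up:
  S → 3
  ρ[c/h](S) → 3
  ρ[e/f](ρ[c/h](S)) → 3
  S → 3
  π[f](S) → 3
  (ρ[e/f](ρ[c/h](S)) ⋈[c=f] π[f](S)) → 1
  π[f,c,e]((ρ[e/f](ρ[c/h](S)) ⋈[c=f] π[f](S))) → 1
  ρ[b/c](π[f,c,e]((ρ[e/f](ρ[c/h](S)) ⋈[c=f] π[f](S)))) → 1

E1 and E2 produce the same multiset:
f | b | e
4 | 4 | 5

yes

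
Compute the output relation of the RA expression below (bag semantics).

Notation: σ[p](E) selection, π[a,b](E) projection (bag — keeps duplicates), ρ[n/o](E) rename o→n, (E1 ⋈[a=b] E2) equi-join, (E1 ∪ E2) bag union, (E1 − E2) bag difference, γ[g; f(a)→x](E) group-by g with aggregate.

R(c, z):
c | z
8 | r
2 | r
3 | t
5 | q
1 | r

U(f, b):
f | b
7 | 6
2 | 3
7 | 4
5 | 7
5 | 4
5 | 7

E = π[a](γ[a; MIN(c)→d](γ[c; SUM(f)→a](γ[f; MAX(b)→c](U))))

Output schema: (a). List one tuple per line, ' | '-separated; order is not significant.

Row counts bottom-up:
  U → 6
  γ[f; MAX(b)→c](U) → 3
  γ[c; SUM(f)→a](γ[f; MAX(b)→c](U)) → 3
  γ[a; MIN(c)→d](γ[c; SUM(f)→a](γ[f; MAX(b)→c](U))) → 3
  π[a](γ[a; MIN(c)→d](γ[c; SUM(f)→a](γ[f; MAX(b)→c](U)))) → 3

== RESULT ==
a
2
5
7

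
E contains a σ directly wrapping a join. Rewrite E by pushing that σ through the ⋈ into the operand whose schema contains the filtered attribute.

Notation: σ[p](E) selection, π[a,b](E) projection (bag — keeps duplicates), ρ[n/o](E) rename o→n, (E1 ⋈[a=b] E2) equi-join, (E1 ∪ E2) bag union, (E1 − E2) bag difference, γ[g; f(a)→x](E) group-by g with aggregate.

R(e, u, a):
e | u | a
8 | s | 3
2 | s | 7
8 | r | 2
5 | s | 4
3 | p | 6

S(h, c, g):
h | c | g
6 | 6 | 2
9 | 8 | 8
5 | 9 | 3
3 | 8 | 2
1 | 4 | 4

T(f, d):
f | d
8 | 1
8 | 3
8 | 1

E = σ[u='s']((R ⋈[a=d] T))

σ filters on u, owned by the left side.
E' = (σ[u='s'](R) ⋈[a=d] T)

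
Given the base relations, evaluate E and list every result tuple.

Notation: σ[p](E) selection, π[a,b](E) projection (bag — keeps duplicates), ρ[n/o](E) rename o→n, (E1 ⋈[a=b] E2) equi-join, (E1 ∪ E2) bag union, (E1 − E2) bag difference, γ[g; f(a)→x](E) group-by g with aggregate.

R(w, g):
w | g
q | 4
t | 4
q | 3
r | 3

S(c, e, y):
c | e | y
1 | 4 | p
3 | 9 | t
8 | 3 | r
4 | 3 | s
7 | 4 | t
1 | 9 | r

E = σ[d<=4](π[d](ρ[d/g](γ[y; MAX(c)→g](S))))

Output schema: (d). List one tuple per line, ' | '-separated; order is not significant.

Stepwise |·|:
  S → 6
  γ[y; MAX(c)→g](S) → 4
  ρ[d/g](γ[y; MAX(c)→g](S)) → 4
  π[d](ρ[d/g](γ[y; MAX(c)→g](S))) → 4
  σ[d<=4](π[d](ρ[d/g](γ[y; MAX(c)→g](S)))) → 2

== RESULT ==
d
1
4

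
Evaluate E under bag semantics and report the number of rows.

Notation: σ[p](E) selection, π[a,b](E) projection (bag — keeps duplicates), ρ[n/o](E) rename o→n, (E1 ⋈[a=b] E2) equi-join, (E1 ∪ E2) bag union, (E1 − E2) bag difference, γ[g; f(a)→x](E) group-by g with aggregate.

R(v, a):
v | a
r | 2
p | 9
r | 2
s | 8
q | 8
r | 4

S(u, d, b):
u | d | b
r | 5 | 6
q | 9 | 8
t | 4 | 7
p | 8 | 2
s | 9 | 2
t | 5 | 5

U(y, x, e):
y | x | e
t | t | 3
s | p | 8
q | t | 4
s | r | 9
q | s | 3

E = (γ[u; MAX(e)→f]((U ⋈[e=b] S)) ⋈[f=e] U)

Row counts bottom-up:
  U → 5
  S → 6
  (U ⋈[e=b] S) → 1
  γ[u; MAX(e)→f]((U ⋈[e=b] S)) → 1
  U → 5
  (γ[u; MAX(e)→f]((U ⋈[e=b] S)) ⋈[f=e] U) → 1

|E| = 1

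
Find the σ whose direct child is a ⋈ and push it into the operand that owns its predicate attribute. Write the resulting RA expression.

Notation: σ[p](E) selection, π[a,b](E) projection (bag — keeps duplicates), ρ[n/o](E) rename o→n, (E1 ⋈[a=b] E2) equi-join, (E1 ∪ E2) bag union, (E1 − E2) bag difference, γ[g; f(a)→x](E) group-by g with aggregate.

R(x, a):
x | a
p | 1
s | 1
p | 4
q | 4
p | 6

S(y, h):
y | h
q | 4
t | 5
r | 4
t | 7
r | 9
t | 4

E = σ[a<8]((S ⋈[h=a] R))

σ filters on a, owned by the right side.
E' = (S ⋈[h=a] σ[a<8](R))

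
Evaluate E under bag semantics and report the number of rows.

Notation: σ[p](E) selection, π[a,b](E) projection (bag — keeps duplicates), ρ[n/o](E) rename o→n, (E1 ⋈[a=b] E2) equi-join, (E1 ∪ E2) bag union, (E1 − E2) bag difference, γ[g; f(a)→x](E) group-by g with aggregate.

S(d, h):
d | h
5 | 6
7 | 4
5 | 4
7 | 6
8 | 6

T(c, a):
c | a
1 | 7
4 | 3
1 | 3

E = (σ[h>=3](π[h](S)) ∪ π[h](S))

Subexpression sizes:
  S → 5
  π[h](S) → 5
  σ[h>=3](π[h](S)) → 5
  S → 5
  π[h](S) → 5
  (σ[h>=3](π[h](S)) ∪ π[h](S)) → 10

|E| = 10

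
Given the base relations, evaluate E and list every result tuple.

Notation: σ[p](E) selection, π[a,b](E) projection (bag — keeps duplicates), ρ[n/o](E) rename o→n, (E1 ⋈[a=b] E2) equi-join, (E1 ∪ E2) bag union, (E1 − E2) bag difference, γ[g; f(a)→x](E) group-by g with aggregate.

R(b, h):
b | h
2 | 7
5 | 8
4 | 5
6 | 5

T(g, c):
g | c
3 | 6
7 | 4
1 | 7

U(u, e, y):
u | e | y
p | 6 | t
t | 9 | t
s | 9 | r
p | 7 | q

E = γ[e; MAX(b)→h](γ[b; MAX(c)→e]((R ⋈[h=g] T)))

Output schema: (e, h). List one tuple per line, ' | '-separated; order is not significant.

Subexpression sizes:
  R → 4
  T → 3
  (R ⋈[h=g] T) → 1
  γ[b; MAX(c)→e]((R ⋈[h=g] T)) → 1
  γ[e; MAX(b)→h](γ[b; MAX(c)→e]((R ⋈[h=g] T))) → 1

== RESULT ==
e | h
4 | 2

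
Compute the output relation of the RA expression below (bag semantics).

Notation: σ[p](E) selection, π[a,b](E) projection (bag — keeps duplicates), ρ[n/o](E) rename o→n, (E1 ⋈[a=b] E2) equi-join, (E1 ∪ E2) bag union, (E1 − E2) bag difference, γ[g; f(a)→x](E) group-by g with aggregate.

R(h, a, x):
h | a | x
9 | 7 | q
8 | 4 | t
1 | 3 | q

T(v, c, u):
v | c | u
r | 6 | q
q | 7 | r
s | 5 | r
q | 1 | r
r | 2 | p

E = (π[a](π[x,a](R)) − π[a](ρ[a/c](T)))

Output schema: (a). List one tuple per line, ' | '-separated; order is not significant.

Row counts bottom-up:
  R → 3
  π[x,a](R) → 3
  π[a](π[x,a](R)) → 3
  T → 5
  ρ[a/c](T) → 5
  π[a](ρ[a/c](T)) → 5
  (π[a](π[x,a](R)) − π[a](ρ[a/c](T))) → 2

== RESULT ==
a
3
4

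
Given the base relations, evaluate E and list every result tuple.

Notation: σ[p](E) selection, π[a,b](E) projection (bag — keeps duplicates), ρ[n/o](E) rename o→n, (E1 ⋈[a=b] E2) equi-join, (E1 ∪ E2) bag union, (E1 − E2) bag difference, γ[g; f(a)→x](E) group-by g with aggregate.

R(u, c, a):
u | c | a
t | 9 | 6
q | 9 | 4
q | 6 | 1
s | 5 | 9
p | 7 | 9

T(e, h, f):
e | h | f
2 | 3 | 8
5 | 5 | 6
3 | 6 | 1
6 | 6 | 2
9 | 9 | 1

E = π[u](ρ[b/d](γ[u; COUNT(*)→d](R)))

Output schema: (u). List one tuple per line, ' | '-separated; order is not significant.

Row counts bottom-up:
  R → 5
  γ[u; COUNT(*)→d](R) → 4
  ρ[b/d](γ[u; COUNT(*)→d](R)) → 4
  π[u](ρ[b/d](γ[u; COUNT(*)→d](R))) → 4

== RESULT ==
u
p
q
s
t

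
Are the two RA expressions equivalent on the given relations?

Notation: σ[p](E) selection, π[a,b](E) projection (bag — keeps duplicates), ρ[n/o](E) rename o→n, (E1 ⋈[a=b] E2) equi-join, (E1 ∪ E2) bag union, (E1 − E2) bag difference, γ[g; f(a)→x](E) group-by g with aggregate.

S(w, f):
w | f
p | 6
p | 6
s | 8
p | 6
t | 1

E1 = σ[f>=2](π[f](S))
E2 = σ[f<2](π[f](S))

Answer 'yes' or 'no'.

E1 subexpression sizes:
  S → 5
  π[f](S) → 5
  σ[f>=2](π[f](S)) → 4
E2 subexpression sizes:
  S → 5
  π[f](S) → 5
  σ[f<2](π[f](S)) → 1

E1 result:
f
6
6
6
8
E2 result:
f
1
Witness: (6,) appears 3× in E1 but 0× in E2.

no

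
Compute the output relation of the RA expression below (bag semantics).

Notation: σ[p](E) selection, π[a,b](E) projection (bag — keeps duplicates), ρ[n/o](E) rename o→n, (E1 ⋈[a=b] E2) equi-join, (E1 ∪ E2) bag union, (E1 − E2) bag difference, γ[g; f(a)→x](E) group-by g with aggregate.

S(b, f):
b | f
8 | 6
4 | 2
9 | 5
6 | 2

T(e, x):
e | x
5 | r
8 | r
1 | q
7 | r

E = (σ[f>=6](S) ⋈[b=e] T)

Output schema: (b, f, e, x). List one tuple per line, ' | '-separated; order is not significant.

Per-node cardinality:
  S → 4
  σ[f>=6](S) → 1
  T → 4
  (σ[f>=6](S) ⋈[b=e] T) → 1

== RESULT ==
b | f | e | x
8 | 6 | 8 | r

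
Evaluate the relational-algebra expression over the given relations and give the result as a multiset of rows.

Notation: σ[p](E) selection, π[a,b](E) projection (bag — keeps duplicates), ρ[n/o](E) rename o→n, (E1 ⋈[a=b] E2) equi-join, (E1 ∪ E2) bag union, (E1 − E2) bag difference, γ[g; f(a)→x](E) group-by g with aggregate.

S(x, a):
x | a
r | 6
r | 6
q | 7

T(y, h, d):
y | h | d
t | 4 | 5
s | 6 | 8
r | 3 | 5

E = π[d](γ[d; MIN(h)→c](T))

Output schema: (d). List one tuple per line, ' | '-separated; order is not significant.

Per-node cardinality:
  T → 3
  γ[d; MIN(h)→c](T) → 2
  π[d](γ[d; MIN(h)→c](T)) → 2

== RESULT ==
d
5
8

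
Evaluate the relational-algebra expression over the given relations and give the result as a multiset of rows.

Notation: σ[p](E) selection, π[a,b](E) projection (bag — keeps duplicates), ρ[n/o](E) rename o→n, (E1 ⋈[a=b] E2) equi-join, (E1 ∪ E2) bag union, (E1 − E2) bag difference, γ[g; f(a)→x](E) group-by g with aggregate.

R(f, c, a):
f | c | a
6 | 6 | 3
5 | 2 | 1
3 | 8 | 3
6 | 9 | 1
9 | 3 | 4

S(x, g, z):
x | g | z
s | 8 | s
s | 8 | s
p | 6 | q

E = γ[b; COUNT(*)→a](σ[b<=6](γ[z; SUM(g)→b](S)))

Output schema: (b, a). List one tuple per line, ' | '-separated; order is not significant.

Subexpression sizes:
  S → 3
  γ[z; SUM(g)→b](S) → 2
  σ[b<=6](γ[z; SUM(g)→b](S)) → 1
  γ[b; COUNT(*)→a](σ[b<=6](γ[z; SUM(g)→b](S))) → 1

== RESULT ==
b | a
6 | 1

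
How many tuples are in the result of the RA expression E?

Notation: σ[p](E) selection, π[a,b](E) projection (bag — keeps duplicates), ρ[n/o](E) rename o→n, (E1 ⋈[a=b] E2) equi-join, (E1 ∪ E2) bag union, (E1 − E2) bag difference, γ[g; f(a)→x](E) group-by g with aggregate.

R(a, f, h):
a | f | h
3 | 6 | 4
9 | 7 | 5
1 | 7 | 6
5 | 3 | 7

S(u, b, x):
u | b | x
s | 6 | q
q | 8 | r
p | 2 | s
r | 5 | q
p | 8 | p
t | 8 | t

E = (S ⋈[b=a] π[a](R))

Row counts bottom-up:
  S → 6
  R → 4
  π[a](R) → 4
  (S ⋈[b=a] π[a](R)) → 1

|E| = 1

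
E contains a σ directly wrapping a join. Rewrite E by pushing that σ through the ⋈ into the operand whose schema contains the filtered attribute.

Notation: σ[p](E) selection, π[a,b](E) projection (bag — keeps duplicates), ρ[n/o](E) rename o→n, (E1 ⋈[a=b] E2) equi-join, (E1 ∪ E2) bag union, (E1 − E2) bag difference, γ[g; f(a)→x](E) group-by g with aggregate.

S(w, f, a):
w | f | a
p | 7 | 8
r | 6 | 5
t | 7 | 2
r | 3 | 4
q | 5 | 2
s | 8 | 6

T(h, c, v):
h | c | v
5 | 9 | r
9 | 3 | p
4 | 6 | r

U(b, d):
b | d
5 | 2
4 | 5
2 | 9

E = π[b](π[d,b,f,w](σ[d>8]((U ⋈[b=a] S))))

σ filters on d, owned by the left side.
E' = π[b](π[d,b,f,w]((σ[d>8](U) ⋈[b=a] S)))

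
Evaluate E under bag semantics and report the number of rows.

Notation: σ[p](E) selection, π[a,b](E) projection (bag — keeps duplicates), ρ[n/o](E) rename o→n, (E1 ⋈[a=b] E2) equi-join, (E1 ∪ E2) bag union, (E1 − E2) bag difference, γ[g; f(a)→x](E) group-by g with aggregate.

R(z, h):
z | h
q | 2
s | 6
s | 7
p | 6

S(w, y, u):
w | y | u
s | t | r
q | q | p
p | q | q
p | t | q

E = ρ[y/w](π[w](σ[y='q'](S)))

Subexpression sizes:
  S → 4
  σ[y='q'](S) → 2
  π[w](σ[y='q'](S)) → 2
  ρ[y/w](π[w](σ[y='q'](S))) → 2

|E| = 2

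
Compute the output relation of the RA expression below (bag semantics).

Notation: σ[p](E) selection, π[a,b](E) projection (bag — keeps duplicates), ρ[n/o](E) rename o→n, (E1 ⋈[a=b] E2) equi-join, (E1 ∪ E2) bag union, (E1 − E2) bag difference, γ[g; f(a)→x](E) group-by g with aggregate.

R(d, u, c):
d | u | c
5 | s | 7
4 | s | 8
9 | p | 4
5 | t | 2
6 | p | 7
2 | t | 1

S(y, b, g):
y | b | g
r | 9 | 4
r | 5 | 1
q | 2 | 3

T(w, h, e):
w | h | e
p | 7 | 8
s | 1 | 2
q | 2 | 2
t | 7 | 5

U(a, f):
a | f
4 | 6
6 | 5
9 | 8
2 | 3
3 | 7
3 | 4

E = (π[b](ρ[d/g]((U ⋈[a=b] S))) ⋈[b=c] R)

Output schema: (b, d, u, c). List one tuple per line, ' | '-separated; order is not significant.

Subexpression sizes:
  U → 6
  S → 3
  (U ⋈[a=b] S) → 2
  ρ[d/g]((U ⋈[a=b] S)) → 2
  π[b](ρ[d/g]((U ⋈[a=b] S))) → 2
  R → 6
  (π[b](ρ[d/g]((U ⋈[a=b] S))) ⋈[b=c] R) → 1

== RESULT ==
b | d | u | c
2 | 5 | t | 2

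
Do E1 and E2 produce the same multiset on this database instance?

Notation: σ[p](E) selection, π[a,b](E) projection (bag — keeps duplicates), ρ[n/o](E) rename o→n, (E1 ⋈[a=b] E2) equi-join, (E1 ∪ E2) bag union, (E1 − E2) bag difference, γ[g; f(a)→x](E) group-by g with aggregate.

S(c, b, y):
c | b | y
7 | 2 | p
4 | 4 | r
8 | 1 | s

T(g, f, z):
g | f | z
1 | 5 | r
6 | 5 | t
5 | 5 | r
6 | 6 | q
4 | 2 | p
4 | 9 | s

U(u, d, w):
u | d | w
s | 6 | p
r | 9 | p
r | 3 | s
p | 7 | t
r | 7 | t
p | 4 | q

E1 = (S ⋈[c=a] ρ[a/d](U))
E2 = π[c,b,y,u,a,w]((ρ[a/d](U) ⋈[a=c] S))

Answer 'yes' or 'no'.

E1 stepwise |·|:
  S → 3
  U → 6
  ρ[a/d](U) → 6
  (S ⋈[c=a] ρ[a/d](U)) → 3
E2 stepwise |·|:
  U → 6
  ρ[a/d](U) → 6
  S → 3
  (ρ[a/d](U) ⋈[a=c] S) → 3
  π[c,b,y,u,a,w]((ρ[a/d](U) ⋈[a=c] S)) → 3

E1 and E2 produce the same multiset:
c | b | y | u | a | w
4 | 4 | r | p | 4 | q
7 | 2 | p | p | 7 | t
7 | 2 | p | r | 7 | t

yes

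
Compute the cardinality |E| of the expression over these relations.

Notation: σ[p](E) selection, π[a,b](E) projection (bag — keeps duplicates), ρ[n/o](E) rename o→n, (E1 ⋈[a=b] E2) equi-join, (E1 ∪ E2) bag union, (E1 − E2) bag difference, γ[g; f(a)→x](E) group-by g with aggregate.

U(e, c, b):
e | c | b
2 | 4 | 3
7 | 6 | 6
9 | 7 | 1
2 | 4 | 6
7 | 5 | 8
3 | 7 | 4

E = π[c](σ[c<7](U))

Stepwise |·|:
  U → 6
  σ[c<7](U) → 4
  π[c](σ[c<7](U)) → 4

|E| = 4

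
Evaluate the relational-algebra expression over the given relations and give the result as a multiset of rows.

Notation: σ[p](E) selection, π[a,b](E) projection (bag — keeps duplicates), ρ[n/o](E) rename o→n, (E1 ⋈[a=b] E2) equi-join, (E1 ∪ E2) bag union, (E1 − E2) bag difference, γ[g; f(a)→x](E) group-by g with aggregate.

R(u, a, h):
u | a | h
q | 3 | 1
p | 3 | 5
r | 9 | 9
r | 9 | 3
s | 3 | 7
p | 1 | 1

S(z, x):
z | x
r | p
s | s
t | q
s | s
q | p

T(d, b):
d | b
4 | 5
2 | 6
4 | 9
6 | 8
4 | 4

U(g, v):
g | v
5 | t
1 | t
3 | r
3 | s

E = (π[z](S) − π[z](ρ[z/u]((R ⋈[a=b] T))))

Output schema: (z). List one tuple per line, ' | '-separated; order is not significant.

Subexpression sizes:
  S → 5
  π[z](S) → 5
  R → 6
  T → 5
  (R ⋈[a=b] T) → 2
  ρ[z/u]((R ⋈[a=b] T)) → 2
  π[z](ρ[z/u]((R ⋈[a=b] T))) → 2
  (π[z](S) − π[z](ρ[z/u]((R ⋈[a=b] T)))) → 4

== RESULT ==
z
q
s
s
t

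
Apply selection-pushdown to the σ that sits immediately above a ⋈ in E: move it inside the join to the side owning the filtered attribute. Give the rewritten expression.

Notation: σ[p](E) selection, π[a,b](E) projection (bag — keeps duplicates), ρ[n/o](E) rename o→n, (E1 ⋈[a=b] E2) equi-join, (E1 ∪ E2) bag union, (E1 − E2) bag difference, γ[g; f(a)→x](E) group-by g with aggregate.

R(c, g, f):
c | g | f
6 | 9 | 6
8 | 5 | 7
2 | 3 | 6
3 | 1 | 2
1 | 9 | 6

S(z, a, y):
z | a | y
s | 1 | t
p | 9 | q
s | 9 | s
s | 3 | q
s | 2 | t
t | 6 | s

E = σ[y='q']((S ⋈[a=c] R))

σ filters on y, owned by the left side.
E' = (σ[y='q'](S) ⋈[a=c] R)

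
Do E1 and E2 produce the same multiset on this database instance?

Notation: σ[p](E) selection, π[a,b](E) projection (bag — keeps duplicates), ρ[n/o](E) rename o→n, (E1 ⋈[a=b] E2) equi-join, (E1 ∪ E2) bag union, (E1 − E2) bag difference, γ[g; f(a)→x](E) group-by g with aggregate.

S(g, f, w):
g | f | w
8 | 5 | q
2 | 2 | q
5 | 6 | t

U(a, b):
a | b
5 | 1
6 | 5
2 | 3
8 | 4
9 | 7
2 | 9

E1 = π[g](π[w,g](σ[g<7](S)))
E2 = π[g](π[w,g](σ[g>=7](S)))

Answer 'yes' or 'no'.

E1 subexpression sizes:
  S → 3
  σ[g<7](S) → 2
  π[w,g](σ[g<7](S)) → 2
  π[g](π[w,g](σ[g<7](S))) → 2
E2 subexpression sizes:
  S → 3
  σ[g>=7](S) → 1
  π[w,g](σ[g>=7](S)) → 1
  π[g](π[w,g](σ[g>=7](S))) → 1

E1 result:
g
2
5
E2 result:
g
8
Witness: (2,) appears 1× in E1 but 0× in E2.

no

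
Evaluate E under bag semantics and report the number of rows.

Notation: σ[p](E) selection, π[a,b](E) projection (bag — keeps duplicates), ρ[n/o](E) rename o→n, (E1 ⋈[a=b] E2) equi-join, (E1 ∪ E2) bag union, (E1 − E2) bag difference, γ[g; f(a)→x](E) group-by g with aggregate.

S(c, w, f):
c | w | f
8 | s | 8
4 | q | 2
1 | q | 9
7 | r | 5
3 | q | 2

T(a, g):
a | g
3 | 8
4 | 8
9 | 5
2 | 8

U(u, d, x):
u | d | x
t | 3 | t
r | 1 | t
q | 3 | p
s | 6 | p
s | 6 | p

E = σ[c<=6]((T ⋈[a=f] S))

Stepwise |·|:
  T → 4
  S → 5
  (T ⋈[a=f] S) → 3
  σ[c<=6]((T ⋈[a=f] S)) → 3

|E| = 3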